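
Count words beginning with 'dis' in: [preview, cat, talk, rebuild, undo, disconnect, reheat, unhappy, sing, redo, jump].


Checking each word for prefix 'dis':
  'preview' -> no (count: 0)
  'cat' -> no (count: 0)
  'talk' -> no (count: 0)
  'rebuild' -> no (count: 0)
  'undo' -> no (count: 0)
  'disconnect' -> YES, starts with 'dis' (count: 1)
  'reheat' -> no (count: 1)
  'unhappy' -> no (count: 1)
  'sing' -> no (count: 1)
  'redo' -> no (count: 1)
  'jump' -> no (count: 1)
Total with prefix 'dis': 1

1


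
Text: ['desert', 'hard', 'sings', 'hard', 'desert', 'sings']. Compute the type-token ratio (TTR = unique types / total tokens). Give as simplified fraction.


Tokens: 6
Unique types: ('desert', 'hard', 'sings') = 3
TTR = 3/6
Simplify: divide both by 3 -> 1/2
TTR = 1/2

1/2


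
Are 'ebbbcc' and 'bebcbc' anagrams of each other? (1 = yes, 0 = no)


Sort characters of 'ebbbcc': 'bbbcce'
Sort characters of 'bebcbc': 'bbbcce'
Sorted forms match -> they ARE anagrams
Result: 1

1


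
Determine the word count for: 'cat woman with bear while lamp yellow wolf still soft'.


Counting words by splitting on spaces:
  Word 1: 'cat'
  Word 2: 'woman'
  Word 3: 'with'
  Word 4: 'bear'
  Word 5: 'while'
  Word 6: 'lamp'
  Word 7: 'yellow'
  Word 8: 'wolf'
  Word 9: 'still'
  Word 10: 'soft'
Total words: 10

10


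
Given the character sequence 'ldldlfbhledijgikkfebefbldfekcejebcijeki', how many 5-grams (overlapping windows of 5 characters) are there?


String 'ldldlfbhledijgikkfebefbldfekcejebcijeki' has length L = 39.
Number of overlapping n-grams = L - n + 1
Substituting: 39 - 5 + 1 = 35

35


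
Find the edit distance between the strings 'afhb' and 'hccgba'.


Building DP table for s1='afhb' (len 4) and s2='hccgba' (len 6):
       h  c  c  g  b  a
    0  1  2  3  4  5  6
  a 1  1  2  3  4  5  5
  f 2  2  2  3  4  5  6
  h 3  2  3  3  4  5  6
  b 4  3  3  4  4  4  5
Edit distance = dp[4][6] = 5

5


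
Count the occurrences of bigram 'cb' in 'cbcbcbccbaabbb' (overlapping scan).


Scanning 'cbcbcbccbaabbb' for bigram 'cb':
  Position 0: 'cb' -> MATCH
  Position 1: 'bc' -> no
  Position 2: 'cb' -> MATCH
  Position 3: 'bc' -> no
  Position 4: 'cb' -> MATCH
  Position 5: 'bc' -> no
  Position 6: 'cc' -> no
  Position 7: 'cb' -> MATCH
  Position 8: 'ba' -> no
  Position 9: 'aa' -> no
  Position 10: 'ab' -> no
  Position 11: 'bb' -> no
  Position 12: 'bb' -> no
Total matches: 4

4


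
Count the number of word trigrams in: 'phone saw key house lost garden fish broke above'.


Word trigrams from [9] words:
  Trigram 1: (phone saw key)
  Trigram 2: (saw key house)
  Trigram 3: (key house lost)
  Trigram 4: (house lost garden)
  Trigram 5: (lost garden fish)
  Trigram 6: (garden fish broke)
  Trigram 7: (fish broke above)
Total word trigrams: 9 - 2 = 7

7


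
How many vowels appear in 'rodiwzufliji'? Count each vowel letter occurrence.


Scanning each character of 'rodiwzufliji':
  Position 1: 'r' -> consonant (running count: 0)
  Position 2: 'o' -> vowel (running count: 1)
  Position 3: 'd' -> consonant (running count: 1)
  Position 4: 'i' -> vowel (running count: 2)
  Position 5: 'w' -> consonant (running count: 2)
  Position 6: 'z' -> consonant (running count: 2)
  Position 7: 'u' -> vowel (running count: 3)
  Position 8: 'f' -> consonant (running count: 3)
  Position 9: 'l' -> consonant (running count: 3)
  Position 10: 'i' -> vowel (running count: 4)
  Position 11: 'j' -> consonant (running count: 4)
  Position 12: 'i' -> vowel (running count: 5)
Total vowels: 5

5


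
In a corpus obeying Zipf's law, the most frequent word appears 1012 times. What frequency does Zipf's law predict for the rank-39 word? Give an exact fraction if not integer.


Zipf's law: freq(rank) = f1 / rank
f1 = 1012, rank = 39
freq = 1012 / 39
GCD(1012, 39) = 1
Simplified: 1012/39

1012/39


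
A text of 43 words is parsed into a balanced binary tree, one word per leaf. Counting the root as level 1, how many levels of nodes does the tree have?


In a balanced binary tree with n leaves the deepest leaf is ceil(log2(n)) edges below the root,
so counting node levels inclusive of root and leaves gives ceil(log2(n)) + 1 levels.
log2(43) = 5.4263
ceil(5.4263) = 6
levels = 6 + 1 = 7

7


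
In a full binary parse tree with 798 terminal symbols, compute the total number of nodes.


Leaf nodes (terminals): 798
Internal nodes = n - 1 = 798 - 1 = 797
Total = leaves + internal = 798 + 797 = 1595

1595


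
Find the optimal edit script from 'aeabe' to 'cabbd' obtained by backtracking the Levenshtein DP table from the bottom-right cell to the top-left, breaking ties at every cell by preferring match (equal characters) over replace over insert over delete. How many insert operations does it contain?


Edit distance = 4. Backtracking from cell (5, 5) with preference match > replace > insert > delete,
then listing the resulting alignment 'aeabe' -> 'cabbd' left to right:
  Step 1: replace a->c
  Step 2: replace e->a
  Step 3: replace a->b
  Step 4: keep 'b'
  Step 5: replace e->d
Total insertions: 0

0


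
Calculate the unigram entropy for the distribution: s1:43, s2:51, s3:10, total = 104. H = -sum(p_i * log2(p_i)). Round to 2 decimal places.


Computing entropy H = -sum(p_i * log2(p_i)):
  s1: p = 43/104 = 0.4135, -p*log2(p) = 0.5268
  s2: p = 51/104 = 0.4904, -p*log2(p) = 0.5041
  s3: p = 10/104 = 0.0962, -p*log2(p) = 0.3249
H = sum of terms = 1.3558
Rounded to 2 decimals: 1.36

1.36


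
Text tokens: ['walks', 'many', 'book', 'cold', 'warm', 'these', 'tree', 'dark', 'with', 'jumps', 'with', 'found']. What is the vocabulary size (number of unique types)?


Listing all tokens and tracking unique types:
  Token 1: 'walks' -> NEW (unique so far: 1)
  Token 2: 'many' -> NEW (unique so far: 2)
  Token 3: 'book' -> NEW (unique so far: 3)
  Token 4: 'cold' -> NEW (unique so far: 4)
  Token 5: 'warm' -> NEW (unique so far: 5)
  Token 6: 'these' -> NEW (unique so far: 6)
  Token 7: 'tree' -> NEW (unique so far: 7)
  Token 8: 'dark' -> NEW (unique so far: 8)
  Token 9: 'with' -> NEW (unique so far: 9)
  Token 10: 'jumps' -> NEW (unique so far: 10)
  Token 11: 'with' -> duplicate (unique so far: 10)
  Token 12: 'found' -> NEW (unique so far: 11)
Unique types: ('book', 'cold', 'dark', 'found', 'jumps', 'many', 'these', 'tree', 'walks', 'warm', 'with')
Vocabulary size: 11

11


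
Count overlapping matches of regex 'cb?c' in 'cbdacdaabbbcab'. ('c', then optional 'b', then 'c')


Pattern: cb?c means 'c', then optional 'b', then 'c'.
Scanning 'cbdacdaabbbcab' position-by-position:
  Pos 0: window 'cbd' -> no
  Pos 1: window 'bda' -> no
  Pos 2: window 'dac' -> no
  Pos 3: window 'acd' -> no
  Pos 4: window 'cda' -> no
  Pos 5: window 'daa' -> no
  Pos 6: window 'aab' -> no
  Pos 7: window 'abb' -> no
  Pos 8: window 'bbb' -> no
  Pos 9: window 'bbc' -> no
  Pos 10: window 'bca' -> no
  Pos 11: window 'cab' -> no
  Pos 12: window 'ab' -> no
  Pos 13: window 'b' -> no
Total matches: 0

0


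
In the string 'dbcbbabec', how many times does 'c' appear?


Scanning 'dbcbbabec' for 'c':
  Position 2: 'c' -> MATCH (count: 1)
  Position 8: 'c' -> MATCH (count: 2)
Total occurrences of 'c': 2

2


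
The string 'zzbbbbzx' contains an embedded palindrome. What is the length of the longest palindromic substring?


Scanning 'zzbbbbzx' for palindromic substrings.
Substring at positions 1-6: 'zbbbbz'.
Check: reverse('zbbbbz') = 'zbbbbz' -> palindrome confirmed.
Neighbouring characters ('z' / 'x') break symmetry, so it cannot extend further.
No longer palindromic substring exists; longest length = 6

6


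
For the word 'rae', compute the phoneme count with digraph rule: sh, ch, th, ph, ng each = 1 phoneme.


Parsing 'rae' greedily, digraphs first:
  'r' -> consonant phoneme (phonemes so far: 1)
  'a' -> vowel phoneme (phonemes so far: 2)
  'e' -> vowel phoneme (phonemes so far: 3)
Total phonemes: 3

3


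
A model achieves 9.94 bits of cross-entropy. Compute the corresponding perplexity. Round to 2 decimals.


Perplexity formula: PP = 2^H
H = 9.94
PP = 2^9.94
Decompose: 2^9.94 = 2^9 * 2^0.94
2^9 = 512, 2^0.94 ~ 1.9185282
PP ~ 512 * 1.9185282 = 982.2864384
Rounded to 2 decimals: 982.29

982.29


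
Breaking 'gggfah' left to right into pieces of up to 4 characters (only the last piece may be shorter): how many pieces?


'gggfah' has 6 characters.
Chunking with max size 4:
  Chunk 1: 'gggf' (positions 0-3)
  Chunk 2: 'ah' (positions 4-5)
Total chunks: ceil(6 / 4) = 2

2


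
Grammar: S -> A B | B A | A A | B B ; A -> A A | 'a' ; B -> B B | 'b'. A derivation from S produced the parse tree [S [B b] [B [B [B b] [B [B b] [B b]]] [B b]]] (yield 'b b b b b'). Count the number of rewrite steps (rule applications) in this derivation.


Every bracketed nonterminal node [X ...] in the tree is produced by exactly one rule application.
Reading the tree off as a leftmost derivation:
  Step 1: S  =>  B B   (applied S -> B B)
  Step 2: B B  =>  b B   (applied B -> b)
  Step 3: b B  =>  b B B   (applied B -> B B)
  Step 4: b B B  =>  b B B B   (applied B -> B B)
  Step 5: b B B B  =>  b b B B   (applied B -> b)
  Step 6: b b B B  =>  b b B B B   (applied B -> B B)
  Step 7: b b B B B  =>  b b b B B   (applied B -> b)
  Step 8: b b b B B  =>  b b b b B   (applied B -> b)
  Step 9: b b b b B  =>  b b b b b   (applied B -> b)
Final yield: b b b b b
Total rewrite steps: 9

9


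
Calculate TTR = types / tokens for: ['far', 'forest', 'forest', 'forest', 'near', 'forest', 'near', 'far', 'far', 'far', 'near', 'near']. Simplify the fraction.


Tokens: 12
Unique types: ('far', 'forest', 'near') = 3
TTR = 3/12
Simplify: divide both by 3 -> 1/4
TTR = 1/4

1/4


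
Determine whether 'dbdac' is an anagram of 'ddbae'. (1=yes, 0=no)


Sort characters of 'dbdac': 'abcdd'
Sort characters of 'ddbae': 'abdde'
Sorted forms differ -> they are NOT anagrams
Result: 0

0


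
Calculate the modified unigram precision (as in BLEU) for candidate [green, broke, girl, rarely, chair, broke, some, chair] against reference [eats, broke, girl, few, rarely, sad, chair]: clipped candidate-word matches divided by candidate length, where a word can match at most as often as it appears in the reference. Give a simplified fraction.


Reference word counts: {'broke': 1, 'chair': 1, 'eats': 1, 'few': 1, 'girl': 1, 'rarely': 1, 'sad': 1}
Checking each candidate word (with clipping):
  'green' -> not in reference -> no match (matches: 0)
  'broke' -> in reference (ref count 1, used 1/1) -> match (matches: 1)
  'girl' -> in reference (ref count 1, used 1/1) -> match (matches: 2)
  'rarely' -> in reference (ref count 1, used 1/1) -> match (matches: 3)
  'chair' -> in reference (ref count 1, used 1/1) -> match (matches: 4)
  'broke' -> ref count 1 already used up (1/1) -> clipped, no match (matches: 4)
  'some' -> not in reference -> no match (matches: 4)
  'chair' -> ref count 1 already used up (1/1) -> clipped, no match (matches: 4)
Clipped matches: 4, Candidate length: 8
Precision = 4/8 = 1/2

1/2


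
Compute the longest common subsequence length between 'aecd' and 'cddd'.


DP table for LCS of 'aecd' and 'cddd':
       c  d  d  d
    0  0  0  0  0
  a 0  0  0  0  0
  e 0  0  0  0  0
  c 0  1  1  1  1
  d 0  1  2  2  2
LCS: 'cd'
LCS length = 2

2


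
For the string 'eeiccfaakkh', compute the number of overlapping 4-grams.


String 'eeiccfaakkh' has length L = 11.
Number of overlapping n-grams = L - n + 1
Substituting: 11 - 4 + 1 = 8

8


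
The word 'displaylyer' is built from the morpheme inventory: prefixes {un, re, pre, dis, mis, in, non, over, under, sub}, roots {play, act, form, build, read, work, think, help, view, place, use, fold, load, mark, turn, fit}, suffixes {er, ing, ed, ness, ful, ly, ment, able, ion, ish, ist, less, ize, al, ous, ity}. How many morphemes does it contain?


Segmenting 'displaylyer' against the inventory:
  'dis' -> prefix (morpheme 1)
  'play' -> root (morpheme 2)
  'ly' -> suffix (morpheme 3)
  'er' -> suffix (morpheme 4)
Total morphemes: 4

4


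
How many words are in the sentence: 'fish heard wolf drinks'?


Counting words by splitting on spaces:
  Word 1: 'fish'
  Word 2: 'heard'
  Word 3: 'wolf'
  Word 4: 'drinks'
Total words: 4

4


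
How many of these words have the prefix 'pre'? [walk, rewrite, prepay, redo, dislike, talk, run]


Checking each word for prefix 'pre':
  'walk' -> no (count: 0)
  'rewrite' -> no (count: 0)
  'prepay' -> YES, starts with 'pre' (count: 1)
  'redo' -> no (count: 1)
  'dislike' -> no (count: 1)
  'talk' -> no (count: 1)
  'run' -> no (count: 1)
Total with prefix 'pre': 1

1


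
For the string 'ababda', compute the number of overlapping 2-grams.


String 'ababda' has length L = 6.
Number of overlapping n-grams = L - n + 1
Substituting: 6 - 2 + 1 = 5

5


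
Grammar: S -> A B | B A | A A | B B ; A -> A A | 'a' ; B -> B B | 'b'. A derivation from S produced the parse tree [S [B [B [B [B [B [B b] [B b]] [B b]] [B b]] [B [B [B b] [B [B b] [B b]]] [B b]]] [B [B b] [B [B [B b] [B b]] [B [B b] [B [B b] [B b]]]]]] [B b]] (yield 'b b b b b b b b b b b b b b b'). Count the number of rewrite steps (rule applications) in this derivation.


Every bracketed nonterminal node [X ...] in the tree is produced by exactly one rule application.
Reading the tree off as a leftmost derivation:
  Step 1: S  =>  B B   (applied S -> B B)
  Step 2: B B  =>  B B B   (applied B -> B B)
  Step 3: B B B  =>  B B B B   (applied B -> B B)
  Step 4: B B B B  =>  B B B B B   (applied B -> B B)
  Step 5: B B B B B  =>  B B B B B B   (applied B -> B B)
  Step 6: B B B B B B  =>  B B B B B B B   (applied B -> B B)
  Step 7: B B B B B B B  =>  b B B B B B B   (applied B -> b)
  Step 8: b B B B B B B  =>  b b B B B B B   (applied B -> b)
  Step 9: b b B B B B B  =>  b b b B B B B   (applied B -> b)
  Step 10: b b b B B B B  =>  b b b b B B B   (applied B -> b)
  Step 11: b b b b B B B  =>  b b b b B B B B   (applied B -> B B)
  Step 12: b b b b B B B B  =>  b b b b B B B B B   (applied B -> B B)
  Step 13: b b b b B B B B B  =>  b b b b b B B B B   (applied B -> b)
  Step 14: b b b b b B B B B  =>  b b b b b B B B B B   (applied B -> B B)
  Step 15: b b b b b B B B B B  =>  b b b b b b B B B B   (applied B -> b)
  Step 16: b b b b b b B B B B  =>  b b b b b b b B B B   (applied B -> b)
  Step 17: b b b b b b b B B B  =>  b b b b b b b b B B   (applied B -> b)
  Step 18: b b b b b b b b B B  =>  b b b b b b b b B B B   (applied B -> B B)
  Step 19: b b b b b b b b B B B  =>  b b b b b b b b b B B   (applied B -> b)
  Step 20: b b b b b b b b b B B  =>  b b b b b b b b b B B B   (applied B -> B B)
  Step 21: b b b b b b b b b B B B  =>  b b b b b b b b b B B B B   (applied B -> B B)
  Step 22: b b b b b b b b b B B B B  =>  b b b b b b b b b b B B B   (applied B -> b)
  Step 23: b b b b b b b b b b B B B  =>  b b b b b b b b b b b B B   (applied B -> b)
  Step 24: b b b b b b b b b b b B B  =>  b b b b b b b b b b b B B B   (applied B -> B B)
  Step 25: b b b b b b b b b b b B B B  =>  b b b b b b b b b b b b B B   (applied B -> b)
  Step 26: b b b b b b b b b b b b B B  =>  b b b b b b b b b b b b B B B   (applied B -> B B)
  Step 27: b b b b b b b b b b b b B B B  =>  b b b b b b b b b b b b b B B   (applied B -> b)
  Step 28: b b b b b b b b b b b b b B B  =>  b b b b b b b b b b b b b b B   (applied B -> b)
  Step 29: b b b b b b b b b b b b b b B  =>  b b b b b b b b b b b b b b b   (applied B -> b)
Final yield: b b b b b b b b b b b b b b b
Total rewrite steps: 29

29


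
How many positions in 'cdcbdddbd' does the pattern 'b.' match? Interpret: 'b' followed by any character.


Pattern: b. means 'b' followed by any character.
Scanning 'cdcbdddbd' position-by-position:
  Pos 0: window 'cd' -> no
  Pos 1: window 'dc' -> no
  Pos 2: window 'cb' -> no
  Pos 3: window 'bd' -> MATCH
  Pos 4: window 'dd' -> no
  Pos 5: window 'dd' -> no
  Pos 6: window 'db' -> no
  Pos 7: window 'bd' -> MATCH
  Pos 8: window 'd' -> no
Total matches: 2

2


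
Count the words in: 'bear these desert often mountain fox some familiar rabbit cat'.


Counting words by splitting on spaces:
  Word 1: 'bear'
  Word 2: 'these'
  Word 3: 'desert'
  Word 4: 'often'
  Word 5: 'mountain'
  Word 6: 'fox'
  Word 7: 'some'
  Word 8: 'familiar'
  Word 9: 'rabbit'
  Word 10: 'cat'
Total words: 10

10


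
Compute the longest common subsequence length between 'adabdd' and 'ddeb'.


DP table for LCS of 'adabdd' and 'ddeb':
       d  d  e  b
    0  0  0  0  0
  a 0  0  0  0  0
  d 0  1  1  1  1
  a 0  1  1  1  1
  b 0  1  1  1  2
  d 0  1  2  2  2
  d 0  1  2  2  2
LCS: 'db'
LCS length = 2

2


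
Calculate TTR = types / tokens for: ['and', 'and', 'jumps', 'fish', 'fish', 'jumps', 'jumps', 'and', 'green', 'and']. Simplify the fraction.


Tokens: 10
Unique types: ('and', 'fish', 'green', 'jumps') = 4
TTR = 4/10
Simplify: divide both by 2 -> 2/5
TTR = 2/5

2/5


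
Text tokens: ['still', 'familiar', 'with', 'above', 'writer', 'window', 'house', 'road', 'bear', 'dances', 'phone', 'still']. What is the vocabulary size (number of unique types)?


Listing all tokens and tracking unique types:
  Token 1: 'still' -> NEW (unique so far: 1)
  Token 2: 'familiar' -> NEW (unique so far: 2)
  Token 3: 'with' -> NEW (unique so far: 3)
  Token 4: 'above' -> NEW (unique so far: 4)
  Token 5: 'writer' -> NEW (unique so far: 5)
  Token 6: 'window' -> NEW (unique so far: 6)
  Token 7: 'house' -> NEW (unique so far: 7)
  Token 8: 'road' -> NEW (unique so far: 8)
  Token 9: 'bear' -> NEW (unique so far: 9)
  Token 10: 'dances' -> NEW (unique so far: 10)
  Token 11: 'phone' -> NEW (unique so far: 11)
  Token 12: 'still' -> duplicate (unique so far: 11)
Unique types: ('above', 'bear', 'dances', 'familiar', 'house', 'phone', 'road', 'still', 'window', 'with', 'writer')
Vocabulary size: 11

11


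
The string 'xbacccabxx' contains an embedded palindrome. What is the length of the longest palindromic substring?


Scanning 'xbacccabxx' for palindromic substrings.
Substring at positions 0-8: 'xbacccabx'.
Check: reverse('xbacccabx') = 'xbacccabx' -> palindrome confirmed.
Neighbouring characters ('-' / 'x') break symmetry, so it cannot extend further.
No longer palindromic substring exists; longest length = 9

9


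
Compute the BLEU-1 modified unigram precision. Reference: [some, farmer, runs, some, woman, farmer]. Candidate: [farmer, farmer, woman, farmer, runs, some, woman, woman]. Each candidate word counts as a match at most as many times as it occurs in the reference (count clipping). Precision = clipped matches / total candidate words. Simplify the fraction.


Reference word counts: {'farmer': 2, 'runs': 1, 'some': 2, 'woman': 1}
Checking each candidate word (with clipping):
  'farmer' -> in reference (ref count 2, used 1/2) -> match (matches: 1)
  'farmer' -> in reference (ref count 2, used 2/2) -> match (matches: 2)
  'woman' -> in reference (ref count 1, used 1/1) -> match (matches: 3)
  'farmer' -> ref count 2 already used up (2/2) -> clipped, no match (matches: 3)
  'runs' -> in reference (ref count 1, used 1/1) -> match (matches: 4)
  'some' -> in reference (ref count 2, used 1/2) -> match (matches: 5)
  'woman' -> ref count 1 already used up (1/1) -> clipped, no match (matches: 5)
  'woman' -> ref count 1 already used up (1/1) -> clipped, no match (matches: 5)
Clipped matches: 5, Candidate length: 8
Precision = 5/8

5/8


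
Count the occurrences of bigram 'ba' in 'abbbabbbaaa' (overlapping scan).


Scanning 'abbbabbbaaa' for bigram 'ba':
  Position 0: 'ab' -> no
  Position 1: 'bb' -> no
  Position 2: 'bb' -> no
  Position 3: 'ba' -> MATCH
  Position 4: 'ab' -> no
  Position 5: 'bb' -> no
  Position 6: 'bb' -> no
  Position 7: 'ba' -> MATCH
  Position 8: 'aa' -> no
  Position 9: 'aa' -> no
Total matches: 2

2


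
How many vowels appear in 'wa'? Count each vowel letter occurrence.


Scanning each character of 'wa':
  Position 1: 'w' -> consonant (running count: 0)
  Position 2: 'a' -> vowel (running count: 1)
Total vowels: 1

1


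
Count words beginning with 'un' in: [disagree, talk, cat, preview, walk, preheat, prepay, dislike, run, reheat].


Checking each word for prefix 'un':
  'disagree' -> no (count: 0)
  'talk' -> no (count: 0)
  'cat' -> no (count: 0)
  'preview' -> no (count: 0)
  'walk' -> no (count: 0)
  'preheat' -> no (count: 0)
  'prepay' -> no (count: 0)
  'dislike' -> no (count: 0)
  'run' -> no (count: 0)
  'reheat' -> no (count: 0)
Total with prefix 'un': 0

0


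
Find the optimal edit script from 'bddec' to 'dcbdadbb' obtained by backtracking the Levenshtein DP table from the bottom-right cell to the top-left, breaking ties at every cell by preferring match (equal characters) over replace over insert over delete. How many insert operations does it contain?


Edit distance = 5. Backtracking from cell (5, 8) with preference match > replace > insert > delete,
then listing the resulting alignment 'bddec' -> 'dcbdadbb' left to right:
  Step 1: insert 'd' [insertion #1]
  Step 2: insert 'c' [insertion #2]
  Step 3: keep 'b'
  Step 4: keep 'd'
  Step 5: insert 'a' [insertion #3]
  Step 6: keep 'd'
  Step 7: replace e->b
  Step 8: replace c->b
Total insertions: 3

3


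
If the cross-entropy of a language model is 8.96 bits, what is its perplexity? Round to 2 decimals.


Perplexity formula: PP = 2^H
H = 8.96
PP = 2^8.96
Decompose: 2^8.96 = 2^8 * 2^0.96
2^8 = 256, 2^0.96 ~ 1.9453099
PP ~ 256 * 1.9453099 = 497.9993344
Rounded to 2 decimals: 498.00

498.00


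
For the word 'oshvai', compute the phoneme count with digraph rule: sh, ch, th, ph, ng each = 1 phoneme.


Parsing 'oshvai' greedily, digraphs first:
  'o' -> vowel phoneme (phonemes so far: 1)
  'sh' -> digraph (1 consonant phoneme) (phonemes so far: 2)
  'v' -> consonant phoneme (phonemes so far: 3)
  'a' -> vowel phoneme (phonemes so far: 4)
  'i' -> vowel phoneme (phonemes so far: 5)
Total phonemes: 5

5


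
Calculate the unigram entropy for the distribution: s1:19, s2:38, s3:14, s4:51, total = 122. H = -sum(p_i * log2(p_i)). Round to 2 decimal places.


Computing entropy H = -sum(p_i * log2(p_i)):
  s1: p = 19/122 = 0.1557, -p*log2(p) = 0.4178
  s2: p = 38/122 = 0.3115, -p*log2(p) = 0.5242
  s3: p = 14/122 = 0.1148, -p*log2(p) = 0.3584
  s4: p = 51/122 = 0.4180, -p*log2(p) = 0.5260
H = sum of terms = 1.8264
Rounded to 2 decimals: 1.83

1.83


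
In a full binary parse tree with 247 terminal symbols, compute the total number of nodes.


Leaf nodes (terminals): 247
Internal nodes = n - 1 = 247 - 1 = 246
Total = leaves + internal = 247 + 246 = 493

493


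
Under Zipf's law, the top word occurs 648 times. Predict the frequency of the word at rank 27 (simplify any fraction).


Zipf's law: freq(rank) = f1 / rank
f1 = 648, rank = 27
freq = 648 / 27
= 24

24


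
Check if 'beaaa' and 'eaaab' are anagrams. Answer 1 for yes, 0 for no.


Sort characters of 'beaaa': 'aaabe'
Sort characters of 'eaaab': 'aaabe'
Sorted forms match -> they ARE anagrams
Result: 1

1


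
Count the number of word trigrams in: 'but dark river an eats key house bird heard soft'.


Word trigrams from [10] words:
  Trigram 1: (but dark river)
  Trigram 2: (dark river an)
  Trigram 3: (river an eats)
  Trigram 4: (an eats key)
  Trigram 5: (eats key house)
  Trigram 6: (key house bird)
  Trigram 7: (house bird heard)
  Trigram 8: (bird heard soft)
Total word trigrams: 10 - 2 = 8

8


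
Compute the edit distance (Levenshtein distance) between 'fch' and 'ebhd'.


Building DP table for s1='fch' (len 3) and s2='ebhd' (len 4):
       e  b  h  d
    0  1  2  3  4
  f 1  1  2  3  4
  c 2  2  2  3  4
  h 3  3  3  2  3
Edit distance = dp[3][4] = 3

3


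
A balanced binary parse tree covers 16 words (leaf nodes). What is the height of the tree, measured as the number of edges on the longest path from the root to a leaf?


In a balanced binary tree with n leaves the deepest leaf is ceil(log2(n)) edges below the root.
log2(16) = 4.0000
ceil(4.0000) = 4
height (edges) = 4

4


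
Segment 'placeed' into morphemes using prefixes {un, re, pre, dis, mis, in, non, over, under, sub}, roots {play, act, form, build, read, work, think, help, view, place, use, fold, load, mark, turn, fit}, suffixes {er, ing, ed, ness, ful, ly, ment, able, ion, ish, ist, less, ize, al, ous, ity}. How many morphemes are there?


Segmenting 'placeed' against the inventory:
  'place' -> root (morpheme 1)
  'ed' -> suffix (morpheme 2)
Total morphemes: 2

2


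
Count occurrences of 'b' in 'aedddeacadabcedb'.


Scanning 'aedddeacadabcedb' for 'b':
  Position 11: 'b' -> MATCH (count: 1)
  Position 15: 'b' -> MATCH (count: 2)
Total occurrences of 'b': 2

2


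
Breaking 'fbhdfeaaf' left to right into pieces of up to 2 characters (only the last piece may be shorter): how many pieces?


'fbhdfeaaf' has 9 characters.
Chunking with max size 2:
  Chunk 1: 'fb' (positions 0-1)
  Chunk 2: 'hd' (positions 2-3)
  Chunk 3: 'fe' (positions 4-5)
  Chunk 4: 'aa' (positions 6-7)
  Chunk 5: 'f' (positions 8-8)
Total chunks: ceil(9 / 2) = 5

5


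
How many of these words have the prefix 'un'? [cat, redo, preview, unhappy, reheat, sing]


Checking each word for prefix 'un':
  'cat' -> no (count: 0)
  'redo' -> no (count: 0)
  'preview' -> no (count: 0)
  'unhappy' -> YES, starts with 'un' (count: 1)
  'reheat' -> no (count: 1)
  'sing' -> no (count: 1)
Total with prefix 'un': 1

1


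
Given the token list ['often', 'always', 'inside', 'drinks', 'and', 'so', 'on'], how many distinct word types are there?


Listing all tokens and tracking unique types:
  Token 1: 'often' -> NEW (unique so far: 1)
  Token 2: 'always' -> NEW (unique so far: 2)
  Token 3: 'inside' -> NEW (unique so far: 3)
  Token 4: 'drinks' -> NEW (unique so far: 4)
  Token 5: 'and' -> NEW (unique so far: 5)
  Token 6: 'so' -> NEW (unique so far: 6)
  Token 7: 'on' -> NEW (unique so far: 7)
Unique types: ('always', 'and', 'drinks', 'inside', 'often', 'on', 'so')
Vocabulary size: 7

7


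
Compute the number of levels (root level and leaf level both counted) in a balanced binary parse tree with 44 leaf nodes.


In a balanced binary tree with n leaves the deepest leaf is ceil(log2(n)) edges below the root,
so counting node levels inclusive of root and leaves gives ceil(log2(n)) + 1 levels.
log2(44) = 5.4594
ceil(5.4594) = 6
levels = 6 + 1 = 7

7


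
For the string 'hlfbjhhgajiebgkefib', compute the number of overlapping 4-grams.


String 'hlfbjhhgajiebgkefib' has length L = 19.
Number of overlapping n-grams = L - n + 1
Substituting: 19 - 4 + 1 = 16

16


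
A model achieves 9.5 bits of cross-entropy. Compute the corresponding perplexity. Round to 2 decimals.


Perplexity formula: PP = 2^H
H = 9.5
PP = 2^9.5
Decompose: 2^9.5 = 2^9 * 2^0.5 = 2^9 * sqrt(2)
2^9 = 512, sqrt(2) ~ 1.4142136
PP ~ 512 * 1.4142136 = 724.0773632
Rounded to 2 decimals: 724.08

724.08


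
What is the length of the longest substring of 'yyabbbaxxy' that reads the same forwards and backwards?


Scanning 'yyabbbaxxy' for palindromic substrings.
Substring at positions 2-6: 'abbba'.
Check: reverse('abbba') = 'abbba' -> palindrome confirmed.
Neighbouring characters ('y' / 'x') break symmetry, so it cannot extend further.
No longer palindromic substring exists; longest length = 5

5


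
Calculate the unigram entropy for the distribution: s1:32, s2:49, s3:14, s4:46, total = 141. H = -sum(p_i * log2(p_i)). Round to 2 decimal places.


Computing entropy H = -sum(p_i * log2(p_i)):
  s1: p = 32/141 = 0.2270, -p*log2(p) = 0.4856
  s2: p = 49/141 = 0.3475, -p*log2(p) = 0.5299
  s3: p = 14/141 = 0.0993, -p*log2(p) = 0.3309
  s4: p = 46/141 = 0.3262, -p*log2(p) = 0.5272
H = sum of terms = 1.8736
Rounded to 2 decimals: 1.87

1.87


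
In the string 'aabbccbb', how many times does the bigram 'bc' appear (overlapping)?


Scanning 'aabbccbb' for bigram 'bc':
  Position 0: 'aa' -> no
  Position 1: 'ab' -> no
  Position 2: 'bb' -> no
  Position 3: 'bc' -> MATCH
  Position 4: 'cc' -> no
  Position 5: 'cb' -> no
  Position 6: 'bb' -> no
Total matches: 1

1


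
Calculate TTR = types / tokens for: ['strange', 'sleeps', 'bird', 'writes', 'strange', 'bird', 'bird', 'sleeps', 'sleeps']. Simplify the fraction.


Tokens: 9
Unique types: ('bird', 'sleeps', 'strange', 'writes') = 4
TTR = 4/9
Already in lowest terms.

4/9


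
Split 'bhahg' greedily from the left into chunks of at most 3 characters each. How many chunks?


'bhahg' has 5 characters.
Chunking with max size 3:
  Chunk 1: 'bha' (positions 0-2)
  Chunk 2: 'hg' (positions 3-4)
Total chunks: ceil(5 / 3) = 2

2


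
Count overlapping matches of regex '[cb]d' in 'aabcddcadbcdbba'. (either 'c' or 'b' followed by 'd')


Pattern: [cb]d means either 'c' or 'b' followed by 'd'.
Scanning 'aabcddcadbcdbba' position-by-position:
  Pos 0: window 'aa' -> no
  Pos 1: window 'ab' -> no
  Pos 2: window 'bc' -> no
  Pos 3: window 'cd' -> MATCH
  Pos 4: window 'dd' -> no
  Pos 5: window 'dc' -> no
  Pos 6: window 'ca' -> no
  Pos 7: window 'ad' -> no
  Pos 8: window 'db' -> no
  Pos 9: window 'bc' -> no
  Pos 10: window 'cd' -> MATCH
  Pos 11: window 'db' -> no
  Pos 12: window 'bb' -> no
  Pos 13: window 'ba' -> no
  Pos 14: window 'a' -> no
Total matches: 2

2


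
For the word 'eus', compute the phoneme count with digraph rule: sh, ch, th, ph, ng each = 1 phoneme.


Parsing 'eus' greedily, digraphs first:
  'e' -> vowel phoneme (phonemes so far: 1)
  'u' -> vowel phoneme (phonemes so far: 2)
  's' -> consonant phoneme (phonemes so far: 3)
Total phonemes: 3

3


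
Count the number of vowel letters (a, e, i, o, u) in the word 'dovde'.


Scanning each character of 'dovde':
  Position 1: 'd' -> consonant (running count: 0)
  Position 2: 'o' -> vowel (running count: 1)
  Position 3: 'v' -> consonant (running count: 1)
  Position 4: 'd' -> consonant (running count: 1)
  Position 5: 'e' -> vowel (running count: 2)
Total vowels: 2

2


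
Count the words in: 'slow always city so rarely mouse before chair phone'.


Counting words by splitting on spaces:
  Word 1: 'slow'
  Word 2: 'always'
  Word 3: 'city'
  Word 4: 'so'
  Word 5: 'rarely'
  Word 6: 'mouse'
  Word 7: 'before'
  Word 8: 'chair'
  Word 9: 'phone'
Total words: 9

9


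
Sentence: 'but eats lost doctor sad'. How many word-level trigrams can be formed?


Word trigrams from [5] words:
  Trigram 1: (but eats lost)
  Trigram 2: (eats lost doctor)
  Trigram 3: (lost doctor sad)
Total word trigrams: 5 - 2 = 3

3


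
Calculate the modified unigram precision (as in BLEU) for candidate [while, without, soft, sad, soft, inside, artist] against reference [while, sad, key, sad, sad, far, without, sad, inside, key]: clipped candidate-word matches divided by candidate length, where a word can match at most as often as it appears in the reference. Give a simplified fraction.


Reference word counts: {'far': 1, 'inside': 1, 'key': 2, 'sad': 4, 'while': 1, 'without': 1}
Checking each candidate word (with clipping):
  'while' -> in reference (ref count 1, used 1/1) -> match (matches: 1)
  'without' -> in reference (ref count 1, used 1/1) -> match (matches: 2)
  'soft' -> not in reference -> no match (matches: 2)
  'sad' -> in reference (ref count 4, used 1/4) -> match (matches: 3)
  'soft' -> not in reference -> no match (matches: 3)
  'inside' -> in reference (ref count 1, used 1/1) -> match (matches: 4)
  'artist' -> not in reference -> no match (matches: 4)
Clipped matches: 4, Candidate length: 7
Precision = 4/7

4/7


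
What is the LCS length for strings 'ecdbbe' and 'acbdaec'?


DP table for LCS of 'ecdbbe' and 'acbdaec':
       a  c  b  d  a  e  c
    0  0  0  0  0  0  0  0
  e 0  0  0  0  0  0  1  1
  c 0  0  1  1  1  1  1  2
  d 0  0  1  1  2  2  2  2
  b 0  0  1  2  2  2  2  2
  b 0  0  1  2  2  2  2  2
  e 0  0  1  2  2  2  3  3
LCS: 'cde'
LCS length = 3

3


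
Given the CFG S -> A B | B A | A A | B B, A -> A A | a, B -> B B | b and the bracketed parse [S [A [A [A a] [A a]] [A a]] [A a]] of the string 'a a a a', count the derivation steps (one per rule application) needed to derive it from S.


Every bracketed nonterminal node [X ...] in the tree is produced by exactly one rule application.
Reading the tree off as a leftmost derivation:
  Step 1: S  =>  A A   (applied S -> A A)
  Step 2: A A  =>  A A A   (applied A -> A A)
  Step 3: A A A  =>  A A A A   (applied A -> A A)
  Step 4: A A A A  =>  a A A A   (applied A -> a)
  Step 5: a A A A  =>  a a A A   (applied A -> a)
  Step 6: a a A A  =>  a a a A   (applied A -> a)
  Step 7: a a a A  =>  a a a a   (applied A -> a)
Final yield: a a a a
Total rewrite steps: 7

7


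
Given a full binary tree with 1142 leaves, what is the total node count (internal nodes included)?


Leaf nodes (terminals): 1142
Internal nodes = n - 1 = 1142 - 1 = 1141
Total = leaves + internal = 1142 + 1141 = 2283

2283


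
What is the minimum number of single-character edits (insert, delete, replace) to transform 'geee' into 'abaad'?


Building DP table for s1='geee' (len 4) and s2='abaad' (len 5):
       a  b  a  a  d
    0  1  2  3  4  5
  g 1  1  2  3  4  5
  e 2  2  2  3  4  5
  e 3  3  3  3  4  5
  e 4  4  4  4  4  5
Edit distance = dp[4][5] = 5

5


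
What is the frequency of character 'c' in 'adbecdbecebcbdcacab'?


Scanning 'adbecdbecebcbdcacab' for 'c':
  Position 4: 'c' -> MATCH (count: 1)
  Position 8: 'c' -> MATCH (count: 2)
  Position 11: 'c' -> MATCH (count: 3)
  Position 14: 'c' -> MATCH (count: 4)
  Position 16: 'c' -> MATCH (count: 5)
Total occurrences of 'c': 5

5


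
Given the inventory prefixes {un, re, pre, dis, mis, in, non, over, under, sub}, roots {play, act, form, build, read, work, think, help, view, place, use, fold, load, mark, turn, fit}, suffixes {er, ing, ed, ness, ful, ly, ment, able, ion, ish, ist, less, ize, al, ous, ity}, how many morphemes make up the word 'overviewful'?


Segmenting 'overviewful' against the inventory:
  'over' -> prefix (morpheme 1)
  'view' -> root (morpheme 2)
  'ful' -> suffix (morpheme 3)
Total morphemes: 3

3


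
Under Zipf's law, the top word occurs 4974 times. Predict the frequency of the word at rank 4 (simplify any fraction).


Zipf's law: freq(rank) = f1 / rank
f1 = 4974, rank = 4
freq = 4974 / 4
GCD(4974, 4) = 2
Simplified: 2487/2

2487/2


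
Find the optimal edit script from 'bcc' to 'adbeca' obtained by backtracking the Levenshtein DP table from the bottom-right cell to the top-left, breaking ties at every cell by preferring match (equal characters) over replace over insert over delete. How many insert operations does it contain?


Edit distance = 4. Backtracking from cell (3, 6) with preference match > replace > insert > delete,
then listing the resulting alignment 'bcc' -> 'adbeca' left to right:
  Step 1: insert 'a' [insertion #1]
  Step 2: insert 'd' [insertion #2]
  Step 3: keep 'b'
  Step 4: insert 'e' [insertion #3]
  Step 5: keep 'c'
  Step 6: replace c->a
Total insertions: 3

3


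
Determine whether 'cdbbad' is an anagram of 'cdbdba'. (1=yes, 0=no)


Sort characters of 'cdbbad': 'abbcdd'
Sort characters of 'cdbdba': 'abbcdd'
Sorted forms match -> they ARE anagrams
Result: 1

1


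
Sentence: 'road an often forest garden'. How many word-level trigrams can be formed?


Word trigrams from [5] words:
  Trigram 1: (road an often)
  Trigram 2: (an often forest)
  Trigram 3: (often forest garden)
Total word trigrams: 5 - 2 = 3

3


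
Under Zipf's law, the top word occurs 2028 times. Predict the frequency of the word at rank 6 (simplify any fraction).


Zipf's law: freq(rank) = f1 / rank
f1 = 2028, rank = 6
freq = 2028 / 6
= 338

338


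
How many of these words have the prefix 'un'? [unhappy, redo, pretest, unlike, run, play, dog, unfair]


Checking each word for prefix 'un':
  'unhappy' -> YES, starts with 'un' (count: 1)
  'redo' -> no (count: 1)
  'pretest' -> no (count: 1)
  'unlike' -> YES, starts with 'un' (count: 2)
  'run' -> no (count: 2)
  'play' -> no (count: 2)
  'dog' -> no (count: 2)
  'unfair' -> YES, starts with 'un' (count: 3)
Total with prefix 'un': 3

3


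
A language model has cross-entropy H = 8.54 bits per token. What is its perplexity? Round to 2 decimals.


Perplexity formula: PP = 2^H
H = 8.54
PP = 2^8.54
Decompose: 2^8.54 = 2^8 * 2^0.54
2^8 = 256, 2^0.54 ~ 1.4539725
PP ~ 256 * 1.4539725 = 372.2169600
Rounded to 2 decimals: 372.22

372.22


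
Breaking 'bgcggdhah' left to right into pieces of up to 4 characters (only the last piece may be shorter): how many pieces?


'bgcggdhah' has 9 characters.
Chunking with max size 4:
  Chunk 1: 'bgcg' (positions 0-3)
  Chunk 2: 'gdha' (positions 4-7)
  Chunk 3: 'h' (positions 8-8)
Total chunks: ceil(9 / 4) = 3

3


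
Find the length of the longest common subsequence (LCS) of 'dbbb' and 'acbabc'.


DP table for LCS of 'dbbb' and 'acbabc':
       a  c  b  a  b  c
    0  0  0  0  0  0  0
  d 0  0  0  0  0  0  0
  b 0  0  0  1  1  1  1
  b 0  0  0  1  1  2  2
  b 0  0  0  1  1  2  2
LCS: 'bb'
LCS length = 2

2


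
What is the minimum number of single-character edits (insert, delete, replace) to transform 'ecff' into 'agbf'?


Building DP table for s1='ecff' (len 4) and s2='agbf' (len 4):
       a  g  b  f
    0  1  2  3  4
  e 1  1  2  3  4
  c 2  2  2  3  4
  f 3  3  3  3  3
  f 4  4  4  4  3
Edit distance = dp[4][4] = 3

3


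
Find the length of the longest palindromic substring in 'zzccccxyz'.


Scanning 'zzccccxyz' for palindromic substrings.
Substring at positions 2-5: 'cccc'.
Check: reverse('cccc') = 'cccc' -> palindrome confirmed.
Neighbouring characters ('z' / 'x') break symmetry, so it cannot extend further.
No longer palindromic substring exists; longest length = 4

4


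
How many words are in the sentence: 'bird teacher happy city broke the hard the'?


Counting words by splitting on spaces:
  Word 1: 'bird'
  Word 2: 'teacher'
  Word 3: 'happy'
  Word 4: 'city'
  Word 5: 'broke'
  Word 6: 'the'
  Word 7: 'hard'
  Word 8: 'the'
Total words: 8

8


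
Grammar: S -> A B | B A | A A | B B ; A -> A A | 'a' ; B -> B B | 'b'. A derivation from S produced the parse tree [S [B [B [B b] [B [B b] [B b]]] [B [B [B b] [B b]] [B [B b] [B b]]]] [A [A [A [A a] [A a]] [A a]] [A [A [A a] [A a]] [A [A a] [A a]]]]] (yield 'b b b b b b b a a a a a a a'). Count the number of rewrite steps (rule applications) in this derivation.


Every bracketed nonterminal node [X ...] in the tree is produced by exactly one rule application.
Reading the tree off as a leftmost derivation:
  Step 1: S  =>  B A   (applied S -> B A)
  Step 2: B A  =>  B B A   (applied B -> B B)
  Step 3: B B A  =>  B B B A   (applied B -> B B)
  Step 4: B B B A  =>  b B B A   (applied B -> b)
  Step 5: b B B A  =>  b B B B A   (applied B -> B B)
  Step 6: b B B B A  =>  b b B B A   (applied B -> b)
  Step 7: b b B B A  =>  b b b B A   (applied B -> b)
  Step 8: b b b B A  =>  b b b B B A   (applied B -> B B)
  Step 9: b b b B B A  =>  b b b B B B A   (applied B -> B B)
  Step 10: b b b B B B A  =>  b b b b B B A   (applied B -> b)
  Step 11: b b b b B B A  =>  b b b b b B A   (applied B -> b)
  Step 12: b b b b b B A  =>  b b b b b B B A   (applied B -> B B)
  Step 13: b b b b b B B A  =>  b b b b b b B A   (applied B -> b)
  Step 14: b b b b b b B A  =>  b b b b b b b A   (applied B -> b)
  Step 15: b b b b b b b A  =>  b b b b b b b A A   (applied A -> A A)
  Step 16: b b b b b b b A A  =>  b b b b b b b A A A   (applied A -> A A)
  Step 17: b b b b b b b A A A  =>  b b b b b b b A A A A   (applied A -> A A)
  Step 18: b b b b b b b A A A A  =>  b b b b b b b a A A A   (applied A -> a)
  Step 19: b b b b b b b a A A A  =>  b b b b b b b a a A A   (applied A -> a)
  Step 20: b b b b b b b a a A A  =>  b b b b b b b a a a A   (applied A -> a)
  Step 21: b b b b b b b a a a A  =>  b b b b b b b a a a A A   (applied A -> A A)
  Step 22: b b b b b b b a a a A A  =>  b b b b b b b a a a A A A   (applied A -> A A)
  Step 23: b b b b b b b a a a A A A  =>  b b b b b b b a a a a A A   (applied A -> a)
  Step 24: b b b b b b b a a a a A A  =>  b b b b b b b a a a a a A   (applied A -> a)
  Step 25: b b b b b b b a a a a a A  =>  b b b b b b b a a a a a A A   (applied A -> A A)
  Step 26: b b b b b b b a a a a a A A  =>  b b b b b b b a a a a a a A   (applied A -> a)
  Step 27: b b b b b b b a a a a a a A  =>  b b b b b b b a a a a a a a   (applied A -> a)
Final yield: b b b b b b b a a a a a a a
Total rewrite steps: 27

27
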